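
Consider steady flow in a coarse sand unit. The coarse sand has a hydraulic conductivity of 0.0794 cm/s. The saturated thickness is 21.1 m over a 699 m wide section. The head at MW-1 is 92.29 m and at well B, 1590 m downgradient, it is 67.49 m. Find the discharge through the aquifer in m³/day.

15800

Convert K: 0.0794 cm/s × 864 = 68.60 m/day.
Cross-sectional area A = 699 × 21.1 = 14749 m².
Hydraulic gradient i = (92.29 − 67.49) / 1590 = 24.8 / 1590 = 0.01560.
Darcy's law: Q = K · A · i = 68.60 × 14749 × 0.01560 = 15782 m³/day.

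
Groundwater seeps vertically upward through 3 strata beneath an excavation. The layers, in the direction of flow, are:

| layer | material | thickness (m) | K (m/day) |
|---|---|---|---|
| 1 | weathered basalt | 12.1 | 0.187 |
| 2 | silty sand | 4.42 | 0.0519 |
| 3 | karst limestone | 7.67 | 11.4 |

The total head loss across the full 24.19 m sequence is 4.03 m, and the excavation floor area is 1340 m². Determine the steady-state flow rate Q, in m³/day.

Flow is perpendicular to layering, so the layers act in series and the equivalent K is the thickness-weighted harmonic mean.
Total thickness L = 12.1 + 4.42 + 7.67 = 24.19 m.
Σ(b_i/K_i) = 12.1/0.187 + 4.42/0.0519 + 7.67/11.4 = 150.5 d.
K_eq = L / Σ(b_i/K_i) = 24.19 / 150.5 = 0.1607 m/day.
Q = K_eq · A · (Δh/L) = 0.1607 × 1340 × (4.03/24.19) = 35.87 m³/day.

35.9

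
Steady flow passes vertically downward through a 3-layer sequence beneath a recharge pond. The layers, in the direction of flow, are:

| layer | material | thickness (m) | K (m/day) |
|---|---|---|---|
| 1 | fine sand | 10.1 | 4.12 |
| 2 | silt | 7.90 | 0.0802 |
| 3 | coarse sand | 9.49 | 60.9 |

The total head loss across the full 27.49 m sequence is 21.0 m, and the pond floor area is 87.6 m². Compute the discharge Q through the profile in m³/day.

18.2

Flow is perpendicular to layering, so the layers act in series and the equivalent K is the thickness-weighted harmonic mean.
Total thickness L = 10.1 + 7.90 + 9.49 = 27.49 m.
Σ(b_i/K_i) = 10.1/4.12 + 7.90/0.0802 + 9.49/60.9 = 101.1 d.
K_eq = L / Σ(b_i/K_i) = 27.49 / 101.1 = 0.2719 m/day.
Q = K_eq · A · (Δh/L) = 0.2719 × 87.6 × (21.0/27.49) = 18.19 m³/day.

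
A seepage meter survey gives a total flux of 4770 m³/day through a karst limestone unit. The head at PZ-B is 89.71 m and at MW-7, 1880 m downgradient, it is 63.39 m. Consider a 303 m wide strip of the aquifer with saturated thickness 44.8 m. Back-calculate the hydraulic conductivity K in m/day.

Cross-sectional area A = 303 × 44.8 = 13574 m².
Hydraulic gradient i = (89.71 − 63.39) / 1880 = 26.32 / 1880 = 0.01400.
From Q = K·A·i, K = Q / (A·i) = 4770 / (13574 × 0.01400) = 25.10 m/day.

25.1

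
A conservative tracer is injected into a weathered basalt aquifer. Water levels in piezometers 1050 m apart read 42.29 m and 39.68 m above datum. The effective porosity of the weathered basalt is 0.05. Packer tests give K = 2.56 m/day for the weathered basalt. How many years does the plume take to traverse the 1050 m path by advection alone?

22.6

Hydraulic gradient i = (42.29 − 39.68) / 1050 = 2.61 / 1050 = 0.002486.
Darcy flux q = K · i = 2.560 × 0.002486 = 0.006363 m/day.
Seepage velocity v = q / n_e = 0.006363 / 0.05 = 0.1273 m/day.
Travel time t = L / v = 1050 / 0.1273 = 8250 days = 22.59 years.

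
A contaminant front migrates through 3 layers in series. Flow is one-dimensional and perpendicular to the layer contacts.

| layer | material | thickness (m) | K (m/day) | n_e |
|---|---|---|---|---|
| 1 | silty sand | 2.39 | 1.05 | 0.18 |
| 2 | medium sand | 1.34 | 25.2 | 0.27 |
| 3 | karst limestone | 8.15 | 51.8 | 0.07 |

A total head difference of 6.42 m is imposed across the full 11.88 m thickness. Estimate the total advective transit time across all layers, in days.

With flow normal to the layers, continuity requires the same specific discharge q through every layer.
Σ(b_i/K_i) = 2.39/1.05 + 1.34/25.2 + 8.15/51.8 = 2.487 d.
q = Δh / Σ(b_i/K_i) = 6.42 / 2.487 = 2.582 m/day.
In each layer the seepage velocity is v_i = q/n_i, so the layer transit time is t_i = b_i·n_i / q:
  layer 1 (silty sand): t_1 = 2.39 × 0.18 / 2.582 = 0.1666 d
  layer 2 (medium sand): t_2 = 1.34 × 0.27 / 2.582 = 0.1401 d
  layer 3 (karst limestone): t_3 = 8.15 × 0.07 / 2.582 = 0.2210 d
Total t = Σ t_i = 0.5277 days.

0.528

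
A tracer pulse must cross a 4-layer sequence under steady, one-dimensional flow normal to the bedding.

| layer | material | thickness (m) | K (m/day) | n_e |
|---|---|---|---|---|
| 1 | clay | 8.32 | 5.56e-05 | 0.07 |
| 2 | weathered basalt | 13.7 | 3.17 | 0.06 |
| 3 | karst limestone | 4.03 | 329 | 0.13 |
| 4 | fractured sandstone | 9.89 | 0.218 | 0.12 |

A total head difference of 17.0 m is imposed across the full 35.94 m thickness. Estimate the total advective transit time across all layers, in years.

With flow normal to the layers, continuity requires the same specific discharge q through every layer.
Σ(b_i/K_i) = 8.32/5.56e-05 + 13.7/3.17 + 4.03/329 + 9.89/0.218 = 1.497e+05 d.
q = Δh / Σ(b_i/K_i) = 17.0 / 1.497e+05 = 0.0001136 m/day.
In each layer the seepage velocity is v_i = q/n_i, so the layer transit time is t_i = b_i·n_i / q:
  layer 1 (clay): t_1 = 8.32 × 0.07 / 0.0001136 = 5128 d
  layer 2 (weathered basalt): t_2 = 13.7 × 0.06 / 0.0001136 = 7238 d
  layer 3 (karst limestone): t_3 = 4.03 × 0.13 / 0.0001136 = 4613 d
  layer 4 (fractured sandstone): t_4 = 9.89 × 0.12 / 0.0001136 = 10450 d
Total t = Σ t_i = 27429 days = 75.10 years.

75.1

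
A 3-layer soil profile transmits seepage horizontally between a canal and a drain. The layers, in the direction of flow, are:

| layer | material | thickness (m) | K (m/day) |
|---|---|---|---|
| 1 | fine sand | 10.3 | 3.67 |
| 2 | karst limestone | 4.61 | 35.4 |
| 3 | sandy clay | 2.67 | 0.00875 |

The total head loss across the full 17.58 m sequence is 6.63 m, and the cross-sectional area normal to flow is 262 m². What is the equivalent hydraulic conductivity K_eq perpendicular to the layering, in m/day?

Flow is perpendicular to layering, so the layers act in series and the equivalent K is the thickness-weighted harmonic mean.
Total thickness L = 10.3 + 4.61 + 2.67 = 17.58 m.
Σ(b_i/K_i) = 10.3/3.67 + 4.61/35.4 + 2.67/0.00875 = 308.1 d.
K_eq = L / Σ(b_i/K_i) = 17.58 / 308.1 = 0.05706 m/day.

0.0571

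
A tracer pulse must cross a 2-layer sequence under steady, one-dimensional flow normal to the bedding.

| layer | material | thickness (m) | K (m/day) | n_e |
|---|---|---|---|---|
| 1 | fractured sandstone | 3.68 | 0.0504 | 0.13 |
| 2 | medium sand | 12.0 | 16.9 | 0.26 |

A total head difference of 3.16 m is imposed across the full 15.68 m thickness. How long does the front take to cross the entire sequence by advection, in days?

84.0

With flow normal to the layers, continuity requires the same specific discharge q through every layer.
Σ(b_i/K_i) = 3.68/0.0504 + 12.0/16.9 = 73.73 d.
q = Δh / Σ(b_i/K_i) = 3.16 / 73.73 = 0.04286 m/day.
In each layer the seepage velocity is v_i = q/n_i, so the layer transit time is t_i = b_i·n_i / q:
  layer 1 (fractured sandstone): t_1 = 3.68 × 0.13 / 0.04286 = 11.16 d
  layer 2 (medium sand): t_2 = 12.0 × 0.26 / 0.04286 = 72.79 d
Total t = Σ t_i = 83.95 days.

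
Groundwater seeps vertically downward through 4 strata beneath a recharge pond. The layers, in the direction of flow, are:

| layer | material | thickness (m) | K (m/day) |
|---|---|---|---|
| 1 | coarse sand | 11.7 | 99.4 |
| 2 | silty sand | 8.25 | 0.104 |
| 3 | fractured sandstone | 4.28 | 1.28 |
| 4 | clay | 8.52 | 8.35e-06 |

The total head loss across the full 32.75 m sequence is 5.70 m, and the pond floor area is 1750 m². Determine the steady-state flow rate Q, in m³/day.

0.00978

Flow is perpendicular to layering, so the layers act in series and the equivalent K is the thickness-weighted harmonic mean.
Total thickness L = 11.7 + 8.25 + 4.28 + 8.52 = 32.75 m.
Σ(b_i/K_i) = 11.7/99.4 + 8.25/0.104 + 4.28/1.28 + 8.52/8.35e-06 = 1.020e+06 d.
K_eq = L / Σ(b_i/K_i) = 32.75 / 1.020e+06 = 3.209e-05 m/day.
Q = K_eq · A · (Δh/L) = 3.209e-05 × 1750 × (5.70/32.75) = 0.009775 m³/day.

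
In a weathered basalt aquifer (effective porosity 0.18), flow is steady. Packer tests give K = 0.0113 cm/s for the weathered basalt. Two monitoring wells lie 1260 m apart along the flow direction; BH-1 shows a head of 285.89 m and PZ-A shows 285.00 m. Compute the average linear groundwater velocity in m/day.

0.0383

Convert K: 0.0113 cm/s × 864 = 9.763 m/day.
Hydraulic gradient i = (285.89 − 285.00) / 1260 = 0.89 / 1260 = 0.0007063.
Darcy flux q = K · i = 9.763 × 0.0007063 = 0.006896 m/day.
Seepage velocity v = q / n_e = 0.006896 / 0.18 = 0.03831 m/day.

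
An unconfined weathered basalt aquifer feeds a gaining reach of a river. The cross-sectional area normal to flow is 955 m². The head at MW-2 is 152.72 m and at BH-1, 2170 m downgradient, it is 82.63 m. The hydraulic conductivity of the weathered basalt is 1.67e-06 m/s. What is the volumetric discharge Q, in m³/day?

Convert K: 1.67e-06 m/s × 86400 = 0.1443 m/day.
Hydraulic gradient i = (152.72 − 82.63) / 2170 = 70.09 / 2170 = 0.03230.
Darcy's law: Q = K · A · i = 0.1443 × 955.0 × 0.03230 = 4.451 m³/day.

4.45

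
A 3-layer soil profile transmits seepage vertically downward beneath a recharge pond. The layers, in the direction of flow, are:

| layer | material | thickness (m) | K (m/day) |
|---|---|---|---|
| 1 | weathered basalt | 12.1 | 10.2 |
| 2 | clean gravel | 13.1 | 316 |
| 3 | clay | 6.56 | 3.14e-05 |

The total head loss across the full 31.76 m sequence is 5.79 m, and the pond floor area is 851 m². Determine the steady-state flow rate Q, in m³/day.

0.0236

Flow is perpendicular to layering, so the layers act in series and the equivalent K is the thickness-weighted harmonic mean.
Total thickness L = 12.1 + 13.1 + 6.56 = 31.76 m.
Σ(b_i/K_i) = 12.1/10.2 + 13.1/316 + 6.56/3.14e-05 = 2.089e+05 d.
K_eq = L / Σ(b_i/K_i) = 31.76 / 2.089e+05 = 0.0001520 m/day.
Q = K_eq · A · (Δh/L) = 0.0001520 × 851 × (5.79/31.76) = 0.02358 m³/day.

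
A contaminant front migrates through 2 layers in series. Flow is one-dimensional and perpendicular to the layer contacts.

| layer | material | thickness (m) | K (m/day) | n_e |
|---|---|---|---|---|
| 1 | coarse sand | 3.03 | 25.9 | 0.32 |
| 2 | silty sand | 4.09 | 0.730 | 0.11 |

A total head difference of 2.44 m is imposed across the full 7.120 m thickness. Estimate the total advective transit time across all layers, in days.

3.33

With flow normal to the layers, continuity requires the same specific discharge q through every layer.
Σ(b_i/K_i) = 3.03/25.9 + 4.09/0.730 = 5.720 d.
q = Δh / Σ(b_i/K_i) = 2.44 / 5.720 = 0.4266 m/day.
In each layer the seepage velocity is v_i = q/n_i, so the layer transit time is t_i = b_i·n_i / q:
  layer 1 (coarse sand): t_1 = 3.03 × 0.32 / 0.4266 = 2.273 d
  layer 2 (silty sand): t_2 = 4.09 × 0.11 / 0.4266 = 1.055 d
Total t = Σ t_i = 3.328 days.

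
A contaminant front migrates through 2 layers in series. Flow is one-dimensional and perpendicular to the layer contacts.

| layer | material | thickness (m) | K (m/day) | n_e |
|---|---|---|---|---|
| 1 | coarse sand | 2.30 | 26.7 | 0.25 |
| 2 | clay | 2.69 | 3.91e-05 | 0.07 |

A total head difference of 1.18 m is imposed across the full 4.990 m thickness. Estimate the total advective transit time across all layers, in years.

With flow normal to the layers, continuity requires the same specific discharge q through every layer.
Σ(b_i/K_i) = 2.30/26.7 + 2.69/3.91e-05 = 68798 d.
q = Δh / Σ(b_i/K_i) = 1.18 / 68798 = 1.715e-05 m/day.
In each layer the seepage velocity is v_i = q/n_i, so the layer transit time is t_i = b_i·n_i / q:
  layer 1 (coarse sand): t_1 = 2.30 × 0.25 / 1.715e-05 = 33524 d
  layer 2 (clay): t_2 = 2.69 × 0.07 / 1.715e-05 = 10979 d
Total t = Σ t_i = 44503 days = 121.8 years.

122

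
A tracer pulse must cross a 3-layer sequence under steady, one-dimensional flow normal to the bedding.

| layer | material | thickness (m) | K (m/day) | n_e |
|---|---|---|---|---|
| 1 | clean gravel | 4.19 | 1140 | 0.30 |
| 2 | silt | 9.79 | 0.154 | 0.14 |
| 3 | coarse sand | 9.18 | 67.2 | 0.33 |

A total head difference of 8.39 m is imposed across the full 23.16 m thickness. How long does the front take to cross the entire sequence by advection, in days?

With flow normal to the layers, continuity requires the same specific discharge q through every layer.
Σ(b_i/K_i) = 4.19/1140 + 9.79/0.154 + 9.18/67.2 = 63.71 d.
q = Δh / Σ(b_i/K_i) = 8.39 / 63.71 = 0.1317 m/day.
In each layer the seepage velocity is v_i = q/n_i, so the layer transit time is t_i = b_i·n_i / q:
  layer 1 (clean gravel): t_1 = 4.19 × 0.30 / 0.1317 = 9.545 d
  layer 2 (silt): t_2 = 9.79 × 0.14 / 0.1317 = 10.41 d
  layer 3 (coarse sand): t_3 = 9.18 × 0.33 / 0.1317 = 23.00 d
Total t = Σ t_i = 42.96 days.

43.0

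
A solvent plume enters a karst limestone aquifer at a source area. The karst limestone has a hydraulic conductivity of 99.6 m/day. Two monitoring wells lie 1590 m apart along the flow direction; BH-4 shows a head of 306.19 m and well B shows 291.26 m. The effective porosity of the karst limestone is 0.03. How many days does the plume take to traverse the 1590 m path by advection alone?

Hydraulic gradient i = (306.19 − 291.26) / 1590 = 14.93 / 1590 = 0.009390.
Darcy flux q = K · i = 99.60 × 0.009390 = 0.9352 m/day.
Seepage velocity v = q / n_e = 0.9352 / 0.03 = 31.17 m/day.
Travel time t = L / v = 1590 / 31.17 = 51.00 days.

51.0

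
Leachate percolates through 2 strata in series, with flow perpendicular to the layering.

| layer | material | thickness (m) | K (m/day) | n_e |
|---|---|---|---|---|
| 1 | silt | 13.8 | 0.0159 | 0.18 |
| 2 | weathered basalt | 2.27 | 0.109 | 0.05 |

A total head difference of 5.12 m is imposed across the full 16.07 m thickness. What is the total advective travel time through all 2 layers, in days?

With flow normal to the layers, continuity requires the same specific discharge q through every layer.
Σ(b_i/K_i) = 13.8/0.0159 + 2.27/0.109 = 888.8 d.
q = Δh / Σ(b_i/K_i) = 5.12 / 888.8 = 0.005761 m/day.
In each layer the seepage velocity is v_i = q/n_i, so the layer transit time is t_i = b_i·n_i / q:
  layer 1 (silt): t_1 = 13.8 × 0.18 / 0.005761 = 431.2 d
  layer 2 (weathered basalt): t_2 = 2.27 × 0.05 / 0.005761 = 19.70 d
Total t = Σ t_i = 450.9 days.

451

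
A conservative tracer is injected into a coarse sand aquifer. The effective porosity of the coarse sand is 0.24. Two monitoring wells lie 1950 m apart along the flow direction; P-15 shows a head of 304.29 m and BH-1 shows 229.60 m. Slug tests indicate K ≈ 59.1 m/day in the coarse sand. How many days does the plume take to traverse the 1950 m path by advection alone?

207

Hydraulic gradient i = (304.29 − 229.60) / 1950 = 74.69 / 1950 = 0.03830.
Darcy flux q = K · i = 59.10 × 0.03830 = 2.264 m/day.
Seepage velocity v = q / n_e = 2.264 / 0.24 = 9.432 m/day.
Travel time t = L / v = 1950 / 9.432 = 206.7 days.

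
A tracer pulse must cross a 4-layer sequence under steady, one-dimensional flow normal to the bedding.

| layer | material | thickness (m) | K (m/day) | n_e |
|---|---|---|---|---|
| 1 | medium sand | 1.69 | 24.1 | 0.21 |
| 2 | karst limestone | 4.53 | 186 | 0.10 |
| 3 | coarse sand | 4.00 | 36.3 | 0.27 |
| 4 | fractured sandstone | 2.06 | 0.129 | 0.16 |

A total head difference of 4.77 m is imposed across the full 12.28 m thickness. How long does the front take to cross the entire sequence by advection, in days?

With flow normal to the layers, continuity requires the same specific discharge q through every layer.
Σ(b_i/K_i) = 1.69/24.1 + 4.53/186 + 4.00/36.3 + 2.06/0.129 = 16.17 d.
q = Δh / Σ(b_i/K_i) = 4.77 / 16.17 = 0.2949 m/day.
In each layer the seepage velocity is v_i = q/n_i, so the layer transit time is t_i = b_i·n_i / q:
  layer 1 (medium sand): t_1 = 1.69 × 0.21 / 0.2949 = 1.203 d
  layer 2 (karst limestone): t_2 = 4.53 × 0.10 / 0.2949 = 1.536 d
  layer 3 (coarse sand): t_3 = 4.00 × 0.27 / 0.2949 = 3.662 d
  layer 4 (fractured sandstone): t_4 = 2.06 × 0.16 / 0.2949 = 1.118 d
Total t = Σ t_i = 7.519 days.

7.52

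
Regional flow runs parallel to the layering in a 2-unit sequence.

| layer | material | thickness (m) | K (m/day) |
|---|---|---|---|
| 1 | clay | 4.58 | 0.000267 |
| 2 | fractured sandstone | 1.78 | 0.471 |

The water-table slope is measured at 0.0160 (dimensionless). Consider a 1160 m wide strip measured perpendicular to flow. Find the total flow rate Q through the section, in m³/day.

Flow is parallel to layering, so each bed carries its own Darcy discharge and the transmissivities add.
Σ(K_i·b_i) = 0.000267×4.58 + 0.471×1.78 = 0.8396 m²/day.
Hydraulic gradient i = 0.0160.
Q = Σ(K_i·b_i) · W · i = 0.8396 × 1160 × 0.01600 = 15.58 m³/day.

15.6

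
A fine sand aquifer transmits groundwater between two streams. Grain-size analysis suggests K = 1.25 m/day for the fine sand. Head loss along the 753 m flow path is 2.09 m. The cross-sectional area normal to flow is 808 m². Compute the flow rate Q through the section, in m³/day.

2.80

Hydraulic gradient i = Δh / L = 2.09 / 753 = 0.002776.
Darcy's law: Q = K · A · i = 1.250 × 808.0 × 0.002776 = 2.803 m³/day.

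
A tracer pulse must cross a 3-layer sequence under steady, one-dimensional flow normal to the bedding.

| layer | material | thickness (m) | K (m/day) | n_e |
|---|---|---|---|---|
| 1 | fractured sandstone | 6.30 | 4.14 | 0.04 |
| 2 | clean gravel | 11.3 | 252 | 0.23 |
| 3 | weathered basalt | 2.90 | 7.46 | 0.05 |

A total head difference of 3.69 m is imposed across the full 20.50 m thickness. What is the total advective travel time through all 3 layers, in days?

1.59

With flow normal to the layers, continuity requires the same specific discharge q through every layer.
Σ(b_i/K_i) = 6.30/4.14 + 11.3/252 + 2.90/7.46 = 1.955 d.
q = Δh / Σ(b_i/K_i) = 3.69 / 1.955 = 1.887 m/day.
In each layer the seepage velocity is v_i = q/n_i, so the layer transit time is t_i = b_i·n_i / q:
  layer 1 (fractured sandstone): t_1 = 6.30 × 0.04 / 1.887 = 0.1335 d
  layer 2 (clean gravel): t_2 = 11.3 × 0.23 / 1.887 = 1.377 d
  layer 3 (weathered basalt): t_3 = 2.90 × 0.05 / 1.887 = 0.07684 d
Total t = Σ t_i = 1.588 days.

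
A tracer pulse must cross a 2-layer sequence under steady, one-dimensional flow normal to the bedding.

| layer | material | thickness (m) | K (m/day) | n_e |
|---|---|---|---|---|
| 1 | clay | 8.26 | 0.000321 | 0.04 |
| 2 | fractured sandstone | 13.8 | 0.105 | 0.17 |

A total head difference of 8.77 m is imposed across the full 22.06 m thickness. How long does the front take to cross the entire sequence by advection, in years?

With flow normal to the layers, continuity requires the same specific discharge q through every layer.
Σ(b_i/K_i) = 8.26/0.000321 + 13.8/0.105 = 25864 d.
q = Δh / Σ(b_i/K_i) = 8.77 / 25864 = 0.0003391 m/day.
In each layer the seepage velocity is v_i = q/n_i, so the layer transit time is t_i = b_i·n_i / q:
  layer 1 (clay): t_1 = 8.26 × 0.04 / 0.0003391 = 974.4 d
  layer 2 (fractured sandstone): t_2 = 13.8 × 0.17 / 0.0003391 = 6919 d
Total t = Σ t_i = 7893 days = 21.61 years.

21.6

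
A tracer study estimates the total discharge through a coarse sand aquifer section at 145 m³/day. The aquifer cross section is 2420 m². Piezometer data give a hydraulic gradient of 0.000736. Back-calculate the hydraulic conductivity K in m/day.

81.4

Hydraulic gradient i = 0.000736.
From Q = K·A·i, K = Q / (A·i) = 145 / (2420 × 0.0007360) = 81.41 m/day.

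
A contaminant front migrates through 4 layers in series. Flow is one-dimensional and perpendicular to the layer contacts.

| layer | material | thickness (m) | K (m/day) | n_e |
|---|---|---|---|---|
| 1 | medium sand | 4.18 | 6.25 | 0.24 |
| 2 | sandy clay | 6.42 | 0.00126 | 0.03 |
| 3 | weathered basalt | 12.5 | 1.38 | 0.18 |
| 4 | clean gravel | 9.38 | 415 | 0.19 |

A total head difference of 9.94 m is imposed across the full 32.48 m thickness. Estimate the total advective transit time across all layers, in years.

7.35

With flow normal to the layers, continuity requires the same specific discharge q through every layer.
Σ(b_i/K_i) = 4.18/6.25 + 6.42/0.00126 + 12.5/1.38 + 9.38/415 = 5105 d.
q = Δh / Σ(b_i/K_i) = 9.94 / 5105 = 0.001947 m/day.
In each layer the seepage velocity is v_i = q/n_i, so the layer transit time is t_i = b_i·n_i / q:
  layer 1 (medium sand): t_1 = 4.18 × 0.24 / 0.001947 = 515.2 d
  layer 2 (sandy clay): t_2 = 6.42 × 0.03 / 0.001947 = 98.92 d
  layer 3 (weathered basalt): t_3 = 12.5 × 0.18 / 0.001947 = 1156 d
  layer 4 (clean gravel): t_4 = 9.38 × 0.19 / 0.001947 = 915.3 d
Total t = Σ t_i = 2685 days = 7.351 years.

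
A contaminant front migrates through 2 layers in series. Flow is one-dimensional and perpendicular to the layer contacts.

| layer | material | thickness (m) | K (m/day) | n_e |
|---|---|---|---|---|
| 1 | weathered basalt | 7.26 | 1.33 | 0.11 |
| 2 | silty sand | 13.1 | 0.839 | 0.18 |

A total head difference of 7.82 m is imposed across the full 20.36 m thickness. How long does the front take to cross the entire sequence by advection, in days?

With flow normal to the layers, continuity requires the same specific discharge q through every layer.
Σ(b_i/K_i) = 7.26/1.33 + 13.1/0.839 = 21.07 d.
q = Δh / Σ(b_i/K_i) = 7.82 / 21.07 = 0.3711 m/day.
In each layer the seepage velocity is v_i = q/n_i, so the layer transit time is t_i = b_i·n_i / q:
  layer 1 (weathered basalt): t_1 = 7.26 × 0.11 / 0.3711 = 2.152 d
  layer 2 (silty sand): t_2 = 13.1 × 0.18 / 0.3711 = 6.354 d
Total t = Σ t_i = 8.506 days.

8.51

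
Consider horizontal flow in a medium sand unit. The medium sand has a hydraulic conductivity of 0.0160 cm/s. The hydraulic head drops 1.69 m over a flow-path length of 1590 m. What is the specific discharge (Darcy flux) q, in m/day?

0.0147

Convert K: 0.0160 cm/s × 864 = 13.82 m/day.
Hydraulic gradient i = Δh / L = 1.69 / 1590 = 0.001063.
Specific discharge q = K · i = 13.82 × 0.001063 = 0.01469 m/day.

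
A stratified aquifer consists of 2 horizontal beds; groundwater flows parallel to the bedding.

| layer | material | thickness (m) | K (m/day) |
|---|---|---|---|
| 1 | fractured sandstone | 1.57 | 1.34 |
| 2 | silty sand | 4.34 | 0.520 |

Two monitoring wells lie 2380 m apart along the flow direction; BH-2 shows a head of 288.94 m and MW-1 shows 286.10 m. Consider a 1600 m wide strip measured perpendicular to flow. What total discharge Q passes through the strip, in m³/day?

Flow is parallel to layering, so each bed carries its own Darcy discharge and the transmissivities add.
Σ(K_i·b_i) = 1.34×1.57 + 0.520×4.34 = 4.361 m²/day.
Hydraulic gradient i = (288.94 − 286.10) / 2380 = 2.84 / 2380 = 0.001193.
Q = Σ(K_i·b_i) · W · i = 4.361 × 1600 × 0.001193 = 8.325 m³/day.

8.33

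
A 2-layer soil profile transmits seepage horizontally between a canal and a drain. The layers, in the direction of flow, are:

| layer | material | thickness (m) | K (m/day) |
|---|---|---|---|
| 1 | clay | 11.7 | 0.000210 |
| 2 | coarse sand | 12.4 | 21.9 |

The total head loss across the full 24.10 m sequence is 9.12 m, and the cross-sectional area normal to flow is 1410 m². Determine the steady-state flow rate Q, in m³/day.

Flow is perpendicular to layering, so the layers act in series and the equivalent K is the thickness-weighted harmonic mean.
Total thickness L = 11.7 + 12.4 = 24.10 m.
Σ(b_i/K_i) = 11.7/0.000210 + 12.4/21.9 = 55715 d.
K_eq = L / Σ(b_i/K_i) = 24.10 / 55715 = 0.0004326 m/day.
Q = K_eq · A · (Δh/L) = 0.0004326 × 1410 × (9.12/24.10) = 0.2308 m³/day.

0.231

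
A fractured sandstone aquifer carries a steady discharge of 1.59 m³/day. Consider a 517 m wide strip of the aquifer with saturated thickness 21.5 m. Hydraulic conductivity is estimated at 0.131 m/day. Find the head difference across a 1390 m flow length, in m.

1.52

Cross-sectional area A = 517 × 21.5 = 11116 m².
From Q = K·A·i, i = Q / (K·A) = 1.59 / (0.1310 × 11116) = 0.001092.
Head loss Δh = i · L = 0.001092 × 1390 = 1.518 m.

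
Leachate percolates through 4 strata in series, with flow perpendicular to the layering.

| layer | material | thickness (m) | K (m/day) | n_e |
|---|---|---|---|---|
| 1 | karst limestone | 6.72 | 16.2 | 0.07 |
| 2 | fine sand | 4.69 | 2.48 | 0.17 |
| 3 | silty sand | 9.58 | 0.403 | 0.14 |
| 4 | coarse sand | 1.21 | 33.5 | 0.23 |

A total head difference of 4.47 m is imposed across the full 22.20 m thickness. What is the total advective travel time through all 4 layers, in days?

With flow normal to the layers, continuity requires the same specific discharge q through every layer.
Σ(b_i/K_i) = 6.72/16.2 + 4.69/2.48 + 9.58/0.403 + 1.21/33.5 = 26.11 d.
q = Δh / Σ(b_i/K_i) = 4.47 / 26.11 = 0.1712 m/day.
In each layer the seepage velocity is v_i = q/n_i, so the layer transit time is t_i = b_i·n_i / q:
  layer 1 (karst limestone): t_1 = 6.72 × 0.07 / 0.1712 = 2.748 d
  layer 2 (fine sand): t_2 = 4.69 × 0.17 / 0.1712 = 4.658 d
  layer 3 (silty sand): t_3 = 9.58 × 0.14 / 0.1712 = 7.835 d
  layer 4 (coarse sand): t_4 = 1.21 × 0.23 / 0.1712 = 1.626 d
Total t = Σ t_i = 16.87 days.

16.9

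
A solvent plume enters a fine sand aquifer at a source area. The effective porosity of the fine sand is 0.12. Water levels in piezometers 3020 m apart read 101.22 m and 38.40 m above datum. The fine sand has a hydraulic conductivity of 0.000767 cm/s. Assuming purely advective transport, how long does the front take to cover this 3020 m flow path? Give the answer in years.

Convert K: 0.000767 cm/s × 864 = 0.6627 m/day.
Hydraulic gradient i = (101.22 − 38.40) / 3020 = 62.82 / 3020 = 0.02080.
Darcy flux q = K · i = 0.6627 × 0.02080 = 0.01378 m/day.
Seepage velocity v = q / n_e = 0.01378 / 0.12 = 0.1149 m/day.
Travel time t = L / v = 3020 / 0.1149 = 26290 days = 71.98 years.

72.0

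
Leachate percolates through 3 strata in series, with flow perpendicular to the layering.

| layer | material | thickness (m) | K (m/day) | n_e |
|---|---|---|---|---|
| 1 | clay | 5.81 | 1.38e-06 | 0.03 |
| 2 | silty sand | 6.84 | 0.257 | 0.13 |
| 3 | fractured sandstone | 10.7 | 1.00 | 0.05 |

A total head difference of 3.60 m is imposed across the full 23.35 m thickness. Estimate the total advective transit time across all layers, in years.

With flow normal to the layers, continuity requires the same specific discharge q through every layer.
Σ(b_i/K_i) = 5.81/1.38e-06 + 6.84/0.257 + 10.7/1.00 = 4.210e+06 d.
q = Δh / Σ(b_i/K_i) = 3.60 / 4.210e+06 = 8.551e-07 m/day.
In each layer the seepage velocity is v_i = q/n_i, so the layer transit time is t_i = b_i·n_i / q:
  layer 1 (clay): t_1 = 5.81 × 0.03 / 8.551e-07 = 2.038e+05 d
  layer 2 (silty sand): t_2 = 6.84 × 0.13 / 8.551e-07 = 1.040e+06 d
  layer 3 (fractured sandstone): t_3 = 10.7 × 0.05 / 8.551e-07 = 6.257e+05 d
Total t = Σ t_i = 1.869e+06 days = 5118 years.

5120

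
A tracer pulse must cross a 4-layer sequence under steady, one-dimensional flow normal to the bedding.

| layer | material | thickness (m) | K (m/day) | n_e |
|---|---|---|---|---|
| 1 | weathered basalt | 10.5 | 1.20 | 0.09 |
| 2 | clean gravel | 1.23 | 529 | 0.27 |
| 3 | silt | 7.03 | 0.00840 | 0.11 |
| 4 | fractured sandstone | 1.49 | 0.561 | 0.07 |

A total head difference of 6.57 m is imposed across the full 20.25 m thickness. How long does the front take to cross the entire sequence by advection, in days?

With flow normal to the layers, continuity requires the same specific discharge q through every layer.
Σ(b_i/K_i) = 10.5/1.20 + 1.23/529 + 7.03/0.00840 + 1.49/0.561 = 848.3 d.
q = Δh / Σ(b_i/K_i) = 6.57 / 848.3 = 0.007745 m/day.
In each layer the seepage velocity is v_i = q/n_i, so the layer transit time is t_i = b_i·n_i / q:
  layer 1 (weathered basalt): t_1 = 10.5 × 0.09 / 0.007745 = 122.0 d
  layer 2 (clean gravel): t_2 = 1.23 × 0.27 / 0.007745 = 42.88 d
  layer 3 (silt): t_3 = 7.03 × 0.11 / 0.007745 = 99.85 d
  layer 4 (fractured sandstone): t_4 = 1.49 × 0.07 / 0.007745 = 13.47 d
Total t = Σ t_i = 278.2 days.

278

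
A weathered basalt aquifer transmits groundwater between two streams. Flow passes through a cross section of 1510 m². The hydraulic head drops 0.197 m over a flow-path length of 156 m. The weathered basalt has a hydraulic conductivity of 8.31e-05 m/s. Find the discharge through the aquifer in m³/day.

Convert K: 8.31e-05 m/s × 86400 = 7.180 m/day.
Hydraulic gradient i = Δh / L = 0.197 / 156 = 0.001263.
Darcy's law: Q = K · A · i = 7.180 × 1510 × 0.001263 = 13.69 m³/day.

13.7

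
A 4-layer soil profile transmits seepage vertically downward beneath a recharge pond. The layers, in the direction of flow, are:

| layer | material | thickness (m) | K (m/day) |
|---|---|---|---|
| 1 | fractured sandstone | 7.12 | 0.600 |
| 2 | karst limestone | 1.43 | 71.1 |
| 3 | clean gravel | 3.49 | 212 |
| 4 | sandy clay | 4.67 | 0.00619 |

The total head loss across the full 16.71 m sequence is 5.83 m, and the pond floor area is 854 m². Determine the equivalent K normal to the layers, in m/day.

Flow is perpendicular to layering, so the layers act in series and the equivalent K is the thickness-weighted harmonic mean.
Total thickness L = 7.12 + 1.43 + 3.49 + 4.67 = 16.71 m.
Σ(b_i/K_i) = 7.12/0.600 + 1.43/71.1 + 3.49/212 + 4.67/0.00619 = 766.3 d.
K_eq = L / Σ(b_i/K_i) = 16.71 / 766.3 = 0.02180 m/day.

0.0218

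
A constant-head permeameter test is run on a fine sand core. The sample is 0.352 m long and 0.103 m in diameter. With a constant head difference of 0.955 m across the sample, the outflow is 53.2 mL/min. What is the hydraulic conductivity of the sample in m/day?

3.39

Cross-sectional area A = π·(d/2)² = π × (0.103/2)² = 0.008332 m².
Convert discharge: 53.2 mL/min = 8.867e-07 m³/s.
Darcy's law rearranged: K = Q·L / (A·Δh) = 8.867e-07 × 0.352 / (0.008332 × 0.955) = 3.922e-05 m/s = 3.389 m/day.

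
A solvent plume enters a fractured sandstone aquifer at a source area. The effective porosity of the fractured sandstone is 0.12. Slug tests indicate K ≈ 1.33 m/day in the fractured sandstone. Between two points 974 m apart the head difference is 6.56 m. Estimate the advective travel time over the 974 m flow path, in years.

Hydraulic gradient i = Δh / L = 6.56 / 974 = 0.006735.
Darcy flux q = K · i = 1.330 × 0.006735 = 0.008958 m/day.
Seepage velocity v = q / n_e = 0.008958 / 0.12 = 0.07465 m/day.
Travel time t = L / v = 974 / 0.07465 = 13048 days = 35.72 years.

35.7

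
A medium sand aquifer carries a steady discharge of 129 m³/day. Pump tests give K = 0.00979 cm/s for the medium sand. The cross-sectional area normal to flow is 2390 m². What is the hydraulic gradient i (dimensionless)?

Convert K: 0.00979 cm/s × 864 = 8.459 m/day.
From Q = K·A·i, i = Q / (K·A) = 129 / (8.459 × 2390) = 0.006381.

0.00638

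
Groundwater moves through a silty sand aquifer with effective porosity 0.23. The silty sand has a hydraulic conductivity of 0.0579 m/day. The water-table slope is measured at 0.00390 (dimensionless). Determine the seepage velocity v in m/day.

Hydraulic gradient i = 0.00390.
Darcy flux q = K · i = 0.05790 × 0.003900 = 0.0002258 m/day.
Seepage velocity v = q / n_e = 0.0002258 / 0.23 = 0.0009818 m/day.

0.000982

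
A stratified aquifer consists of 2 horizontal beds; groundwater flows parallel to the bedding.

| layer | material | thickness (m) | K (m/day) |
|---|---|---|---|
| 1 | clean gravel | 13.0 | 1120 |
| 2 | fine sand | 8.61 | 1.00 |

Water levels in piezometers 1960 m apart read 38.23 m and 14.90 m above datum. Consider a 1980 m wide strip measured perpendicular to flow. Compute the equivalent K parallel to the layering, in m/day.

674

Flow is parallel to layering, so each bed carries its own Darcy discharge and the transmissivities add.
Σ(K_i·b_i) = 1120×13.0 + 1.00×8.61 = 14569 m²/day.
Total thickness b = 21.61 m, so K_eq = Σ(K_i·b_i)/b = 674.2 m/day.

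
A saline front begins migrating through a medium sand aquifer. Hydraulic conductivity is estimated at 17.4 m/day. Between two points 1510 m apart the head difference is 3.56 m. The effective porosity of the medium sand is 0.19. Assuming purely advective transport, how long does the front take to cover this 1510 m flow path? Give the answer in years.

Hydraulic gradient i = Δh / L = 3.56 / 1510 = 0.002358.
Darcy flux q = K · i = 17.40 × 0.002358 = 0.04102 m/day.
Seepage velocity v = q / n_e = 0.04102 / 0.19 = 0.2159 m/day.
Travel time t = L / v = 1510 / 0.2159 = 6994 days = 19.15 years.

19.1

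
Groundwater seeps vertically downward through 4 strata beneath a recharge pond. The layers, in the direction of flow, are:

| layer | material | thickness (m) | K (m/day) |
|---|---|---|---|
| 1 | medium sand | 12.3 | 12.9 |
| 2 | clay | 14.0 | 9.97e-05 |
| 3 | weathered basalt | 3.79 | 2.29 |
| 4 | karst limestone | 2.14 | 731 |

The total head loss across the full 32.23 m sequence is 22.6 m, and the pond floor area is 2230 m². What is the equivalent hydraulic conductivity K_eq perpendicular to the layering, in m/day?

Flow is perpendicular to layering, so the layers act in series and the equivalent K is the thickness-weighted harmonic mean.
Total thickness L = 12.3 + 14.0 + 3.79 + 2.14 = 32.23 m.
Σ(b_i/K_i) = 12.3/12.9 + 14.0/9.97e-05 + 3.79/2.29 + 2.14/731 = 1.404e+05 d.
K_eq = L / Σ(b_i/K_i) = 32.23 / 1.404e+05 = 0.0002295 m/day.

0.000230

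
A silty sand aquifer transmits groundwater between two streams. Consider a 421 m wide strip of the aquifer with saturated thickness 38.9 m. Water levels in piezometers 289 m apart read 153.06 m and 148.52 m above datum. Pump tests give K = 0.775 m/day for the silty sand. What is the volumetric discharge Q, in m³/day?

Cross-sectional area A = 421 × 38.9 = 16377 m².
Hydraulic gradient i = (153.06 − 148.52) / 289 = 4.54 / 289 = 0.01571.
Darcy's law: Q = K · A · i = 0.7750 × 16377 × 0.01571 = 199.4 m³/day.

199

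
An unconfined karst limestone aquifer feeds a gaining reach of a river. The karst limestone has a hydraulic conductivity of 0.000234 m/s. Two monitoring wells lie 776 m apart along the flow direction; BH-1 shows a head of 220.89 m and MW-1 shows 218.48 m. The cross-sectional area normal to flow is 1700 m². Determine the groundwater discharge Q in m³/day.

107

Convert K: 0.000234 m/s × 86400 = 20.22 m/day.
Hydraulic gradient i = (220.89 − 218.48) / 776 = 2.41 / 776 = 0.003106.
Darcy's law: Q = K · A · i = 20.22 × 1700 × 0.003106 = 106.7 m³/day.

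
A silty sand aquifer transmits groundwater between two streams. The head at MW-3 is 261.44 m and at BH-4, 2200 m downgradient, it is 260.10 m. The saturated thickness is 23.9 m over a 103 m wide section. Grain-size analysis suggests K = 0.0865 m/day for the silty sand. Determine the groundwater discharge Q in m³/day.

0.130

Cross-sectional area A = 103 × 23.9 = 2462 m².
Hydraulic gradient i = (261.44 − 260.10) / 2200 = 1.34 / 2200 = 0.0006091.
Darcy's law: Q = K · A · i = 0.08650 × 2462 × 0.0006091 = 0.1297 m³/day.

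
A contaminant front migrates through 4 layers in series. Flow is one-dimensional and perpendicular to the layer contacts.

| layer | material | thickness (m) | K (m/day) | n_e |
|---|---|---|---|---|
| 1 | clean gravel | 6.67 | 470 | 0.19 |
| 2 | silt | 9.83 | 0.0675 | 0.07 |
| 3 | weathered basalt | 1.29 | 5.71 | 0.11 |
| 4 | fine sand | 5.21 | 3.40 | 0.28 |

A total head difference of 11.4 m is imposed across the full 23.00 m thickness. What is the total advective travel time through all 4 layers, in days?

46.0

With flow normal to the layers, continuity requires the same specific discharge q through every layer.
Σ(b_i/K_i) = 6.67/470 + 9.83/0.0675 + 1.29/5.71 + 5.21/3.40 = 147.4 d.
q = Δh / Σ(b_i/K_i) = 11.4 / 147.4 = 0.07734 m/day.
In each layer the seepage velocity is v_i = q/n_i, so the layer transit time is t_i = b_i·n_i / q:
  layer 1 (clean gravel): t_1 = 6.67 × 0.19 / 0.07734 = 16.39 d
  layer 2 (silt): t_2 = 9.83 × 0.07 / 0.07734 = 8.897 d
  layer 3 (weathered basalt): t_3 = 1.29 × 0.11 / 0.07734 = 1.835 d
  layer 4 (fine sand): t_4 = 5.21 × 0.28 / 0.07734 = 18.86 d
Total t = Σ t_i = 45.98 days.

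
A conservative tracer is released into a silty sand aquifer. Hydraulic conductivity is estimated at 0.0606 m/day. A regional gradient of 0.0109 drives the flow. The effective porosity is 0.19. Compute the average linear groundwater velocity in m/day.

Hydraulic gradient i = 0.0109.
Darcy flux q = K · i = 0.06060 × 0.01090 = 0.0006605 m/day.
Seepage velocity v = q / n_e = 0.0006605 / 0.19 = 0.003477 m/day.

0.00348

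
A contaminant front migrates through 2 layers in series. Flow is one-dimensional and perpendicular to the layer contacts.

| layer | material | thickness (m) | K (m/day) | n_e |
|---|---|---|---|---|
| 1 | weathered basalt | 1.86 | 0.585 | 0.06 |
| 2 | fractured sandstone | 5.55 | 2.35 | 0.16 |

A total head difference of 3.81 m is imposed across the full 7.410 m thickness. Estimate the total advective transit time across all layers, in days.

With flow normal to the layers, continuity requires the same specific discharge q through every layer.
Σ(b_i/K_i) = 1.86/0.585 + 5.55/2.35 = 5.541 d.
q = Δh / Σ(b_i/K_i) = 3.81 / 5.541 = 0.6876 m/day.
In each layer the seepage velocity is v_i = q/n_i, so the layer transit time is t_i = b_i·n_i / q:
  layer 1 (weathered basalt): t_1 = 1.86 × 0.06 / 0.6876 = 0.1623 d
  layer 2 (fractured sandstone): t_2 = 5.55 × 0.16 / 0.6876 = 1.291 d
Total t = Σ t_i = 1.454 days.

1.45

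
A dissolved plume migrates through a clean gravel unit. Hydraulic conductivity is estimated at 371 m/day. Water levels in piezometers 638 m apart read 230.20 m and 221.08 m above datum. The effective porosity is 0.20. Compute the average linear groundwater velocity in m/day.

Hydraulic gradient i = (230.20 − 221.08) / 638 = 9.12 / 638 = 0.01429.
Darcy flux q = K · i = 371.0 × 0.01429 = 5.303 m/day.
Seepage velocity v = q / n_e = 5.303 / 0.20 = 26.52 m/day.

26.5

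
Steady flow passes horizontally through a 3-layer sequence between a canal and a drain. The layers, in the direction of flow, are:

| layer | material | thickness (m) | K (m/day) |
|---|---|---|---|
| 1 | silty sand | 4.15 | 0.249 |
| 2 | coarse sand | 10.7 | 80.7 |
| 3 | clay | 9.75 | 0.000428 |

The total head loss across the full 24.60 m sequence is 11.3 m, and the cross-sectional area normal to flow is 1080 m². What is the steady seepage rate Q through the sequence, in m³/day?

0.535

Flow is perpendicular to layering, so the layers act in series and the equivalent K is the thickness-weighted harmonic mean.
Total thickness L = 4.15 + 10.7 + 9.75 = 24.60 m.
Σ(b_i/K_i) = 4.15/0.249 + 10.7/80.7 + 9.75/0.000428 = 22797 d.
K_eq = L / Σ(b_i/K_i) = 24.60 / 22797 = 0.001079 m/day.
Q = K_eq · A · (Δh/L) = 0.001079 × 1080 × (11.3/24.60) = 0.5353 m³/day.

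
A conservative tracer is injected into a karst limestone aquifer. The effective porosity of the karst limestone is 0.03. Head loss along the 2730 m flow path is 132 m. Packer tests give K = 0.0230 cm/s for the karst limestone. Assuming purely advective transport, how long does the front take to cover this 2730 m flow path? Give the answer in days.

Convert K: 0.0230 cm/s × 864 = 19.87 m/day.
Hydraulic gradient i = Δh / L = 132 / 2730 = 0.04835.
Darcy flux q = K · i = 19.87 × 0.04835 = 0.9608 m/day.
Seepage velocity v = q / n_e = 0.9608 / 0.03 = 32.03 m/day.
Travel time t = L / v = 2730 / 32.03 = 85.24 days.

85.2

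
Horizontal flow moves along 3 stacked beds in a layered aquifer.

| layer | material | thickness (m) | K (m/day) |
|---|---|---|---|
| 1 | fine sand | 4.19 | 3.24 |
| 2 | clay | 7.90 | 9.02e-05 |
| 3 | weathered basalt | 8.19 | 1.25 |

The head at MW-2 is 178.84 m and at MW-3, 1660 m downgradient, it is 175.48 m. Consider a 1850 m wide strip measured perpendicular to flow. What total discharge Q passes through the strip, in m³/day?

89.2

Flow is parallel to layering, so each bed carries its own Darcy discharge and the transmissivities add.
Σ(K_i·b_i) = 3.24×4.19 + 9.02e-05×7.90 + 1.25×8.19 = 23.81 m²/day.
Hydraulic gradient i = (178.84 − 175.48) / 1660 = 3.36 / 1660 = 0.002024.
Q = Σ(K_i·b_i) · W · i = 23.81 × 1850 × 0.002024 = 89.17 m³/day.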